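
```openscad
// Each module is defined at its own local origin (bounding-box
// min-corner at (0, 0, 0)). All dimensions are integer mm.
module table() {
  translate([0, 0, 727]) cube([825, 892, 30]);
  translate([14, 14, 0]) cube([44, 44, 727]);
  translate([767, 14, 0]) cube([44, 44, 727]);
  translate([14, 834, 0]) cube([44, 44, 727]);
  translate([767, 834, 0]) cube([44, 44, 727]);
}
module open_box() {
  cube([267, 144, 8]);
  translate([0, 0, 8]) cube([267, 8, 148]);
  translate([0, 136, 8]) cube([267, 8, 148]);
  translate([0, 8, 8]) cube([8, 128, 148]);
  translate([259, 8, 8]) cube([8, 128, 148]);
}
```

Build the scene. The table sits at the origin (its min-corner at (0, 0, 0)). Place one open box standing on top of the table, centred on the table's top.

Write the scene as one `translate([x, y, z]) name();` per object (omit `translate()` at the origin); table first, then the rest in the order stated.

table();
translate([279, 374, 757]) open_box();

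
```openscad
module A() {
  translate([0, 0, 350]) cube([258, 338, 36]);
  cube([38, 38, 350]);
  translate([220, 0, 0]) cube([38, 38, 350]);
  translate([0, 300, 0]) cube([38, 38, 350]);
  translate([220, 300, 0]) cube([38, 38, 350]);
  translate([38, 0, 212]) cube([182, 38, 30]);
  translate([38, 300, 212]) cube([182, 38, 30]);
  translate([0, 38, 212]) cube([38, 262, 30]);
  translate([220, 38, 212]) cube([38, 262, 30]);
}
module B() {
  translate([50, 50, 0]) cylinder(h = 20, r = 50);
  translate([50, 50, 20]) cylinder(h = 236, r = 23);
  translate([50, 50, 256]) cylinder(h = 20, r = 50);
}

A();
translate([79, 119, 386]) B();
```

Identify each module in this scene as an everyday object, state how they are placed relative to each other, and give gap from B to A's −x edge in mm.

A is a stool. B is a spool. The spool is on top of the stool, centred. The gap from the spool to the stool's −x edge is 79 mm.

The spool's min-x is at 79; the stool's min-x is 0; gap = 79 mm.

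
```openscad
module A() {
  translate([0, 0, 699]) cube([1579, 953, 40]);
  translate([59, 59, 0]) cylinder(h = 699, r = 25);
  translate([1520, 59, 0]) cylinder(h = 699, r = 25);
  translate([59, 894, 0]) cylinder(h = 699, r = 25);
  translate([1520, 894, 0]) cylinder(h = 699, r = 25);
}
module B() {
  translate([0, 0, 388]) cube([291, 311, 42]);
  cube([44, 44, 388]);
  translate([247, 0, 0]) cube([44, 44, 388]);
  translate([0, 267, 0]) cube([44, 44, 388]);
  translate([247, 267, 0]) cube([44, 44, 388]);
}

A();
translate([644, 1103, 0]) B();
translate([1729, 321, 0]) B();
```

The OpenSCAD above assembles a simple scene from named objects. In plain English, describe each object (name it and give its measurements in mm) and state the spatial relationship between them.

A is a rectangular dining table. The top is 1579×953×40 mm with its upper surface at z = 739 mm. It stands on four round legs of 50 mm diameter, each leg's bounding box inset 34 mm from the nearest pair of top edges, running from the floor to the underside of the top.

B is a four-legged stool. The seat is a 291×311×42 mm slab whose top surface is at z = 430 mm; four square legs, each 44×44 mm in cross-section, run from the floor (z = 0) to the underside of the seat, each flush with a corner of the seat.

Two stools sit around the table at the +y, +x sides.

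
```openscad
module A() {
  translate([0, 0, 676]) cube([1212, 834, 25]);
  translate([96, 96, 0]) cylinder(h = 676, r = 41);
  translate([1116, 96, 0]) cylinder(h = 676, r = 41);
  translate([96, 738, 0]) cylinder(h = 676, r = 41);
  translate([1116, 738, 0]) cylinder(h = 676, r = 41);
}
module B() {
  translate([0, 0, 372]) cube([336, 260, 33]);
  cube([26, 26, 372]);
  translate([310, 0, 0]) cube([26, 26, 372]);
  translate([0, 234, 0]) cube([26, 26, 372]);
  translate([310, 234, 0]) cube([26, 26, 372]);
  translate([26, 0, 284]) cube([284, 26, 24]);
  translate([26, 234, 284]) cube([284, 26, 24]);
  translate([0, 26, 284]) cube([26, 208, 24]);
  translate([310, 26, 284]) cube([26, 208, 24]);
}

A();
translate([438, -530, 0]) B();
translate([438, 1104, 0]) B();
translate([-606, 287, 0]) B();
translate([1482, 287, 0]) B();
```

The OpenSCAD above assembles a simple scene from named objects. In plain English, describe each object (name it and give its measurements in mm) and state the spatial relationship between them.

A is a rectangular dining table. The top is 1212×834×25 mm with its upper surface at z = 701 mm. It stands on four round legs of 82 mm diameter, each leg's bounding box inset 55 mm from the nearest pair of top edges, running from the floor to the underside of the top.

B is a simple wooden stool: a rectangular seat 336 mm (x) by 260 mm (y), 33 mm thick, top face at z = 405 mm, on four square legs, each 26×26 mm in cross-section. The legs rest on z = 0, each flush with a corner of the seat. Four stretchers, 26 mm wide and 24 mm tall, connect adjacent legs with their undersides at z = 284 mm, each running between the inner faces of the legs it joins and aligned with the legs' outer faces on the other axis.

Four stools sit around the table at the −y, +y, −x, +x sides.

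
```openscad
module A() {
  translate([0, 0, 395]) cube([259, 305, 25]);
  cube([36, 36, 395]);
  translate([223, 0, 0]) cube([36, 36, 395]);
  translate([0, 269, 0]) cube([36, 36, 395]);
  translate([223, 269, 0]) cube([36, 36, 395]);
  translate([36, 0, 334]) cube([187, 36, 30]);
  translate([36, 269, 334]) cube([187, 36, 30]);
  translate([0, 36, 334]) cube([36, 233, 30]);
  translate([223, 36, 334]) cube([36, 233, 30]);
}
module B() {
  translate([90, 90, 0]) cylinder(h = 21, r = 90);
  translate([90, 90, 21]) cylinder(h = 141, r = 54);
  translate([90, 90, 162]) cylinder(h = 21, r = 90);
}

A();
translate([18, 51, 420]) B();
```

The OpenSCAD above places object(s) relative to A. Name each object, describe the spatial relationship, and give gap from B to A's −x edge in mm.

A is a stool. B is a spool. The spool is on top of the stool. The gap from the spool to the stool's −x edge is 18 mm.

The spool's min-x is at 18; the stool's min-x is 0; gap = 18 mm.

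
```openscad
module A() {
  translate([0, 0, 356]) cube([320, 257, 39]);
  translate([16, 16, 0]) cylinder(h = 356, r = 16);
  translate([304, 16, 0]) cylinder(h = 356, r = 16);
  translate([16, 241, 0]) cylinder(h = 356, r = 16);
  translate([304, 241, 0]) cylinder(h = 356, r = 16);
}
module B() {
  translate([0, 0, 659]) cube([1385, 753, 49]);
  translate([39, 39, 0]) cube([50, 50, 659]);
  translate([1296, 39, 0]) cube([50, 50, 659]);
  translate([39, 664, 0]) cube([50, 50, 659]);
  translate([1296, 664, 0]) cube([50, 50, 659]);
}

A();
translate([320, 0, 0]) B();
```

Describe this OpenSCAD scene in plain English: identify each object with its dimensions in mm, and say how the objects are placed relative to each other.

A is a simple wooden stool: a rectangular seat 320 mm (x) by 257 mm (y), 39 mm thick, top face at z = 395 mm, on four round legs, each 32 mm in diameter. The legs rest on z = 0, each leg's axis is inset half a diameter from the nearest pair of seat edges (so the leg's bounding box is flush with the corner).

B is a rectangular dining table. The top is 1385×753×49 mm with its upper surface at z = 708 mm. It stands on four 50×50 mm square legs, each inset 39 mm from the nearest pair of top edges, running from the floor to the underside of the top.

The table is against the stool's +x side, with their −y faces flush.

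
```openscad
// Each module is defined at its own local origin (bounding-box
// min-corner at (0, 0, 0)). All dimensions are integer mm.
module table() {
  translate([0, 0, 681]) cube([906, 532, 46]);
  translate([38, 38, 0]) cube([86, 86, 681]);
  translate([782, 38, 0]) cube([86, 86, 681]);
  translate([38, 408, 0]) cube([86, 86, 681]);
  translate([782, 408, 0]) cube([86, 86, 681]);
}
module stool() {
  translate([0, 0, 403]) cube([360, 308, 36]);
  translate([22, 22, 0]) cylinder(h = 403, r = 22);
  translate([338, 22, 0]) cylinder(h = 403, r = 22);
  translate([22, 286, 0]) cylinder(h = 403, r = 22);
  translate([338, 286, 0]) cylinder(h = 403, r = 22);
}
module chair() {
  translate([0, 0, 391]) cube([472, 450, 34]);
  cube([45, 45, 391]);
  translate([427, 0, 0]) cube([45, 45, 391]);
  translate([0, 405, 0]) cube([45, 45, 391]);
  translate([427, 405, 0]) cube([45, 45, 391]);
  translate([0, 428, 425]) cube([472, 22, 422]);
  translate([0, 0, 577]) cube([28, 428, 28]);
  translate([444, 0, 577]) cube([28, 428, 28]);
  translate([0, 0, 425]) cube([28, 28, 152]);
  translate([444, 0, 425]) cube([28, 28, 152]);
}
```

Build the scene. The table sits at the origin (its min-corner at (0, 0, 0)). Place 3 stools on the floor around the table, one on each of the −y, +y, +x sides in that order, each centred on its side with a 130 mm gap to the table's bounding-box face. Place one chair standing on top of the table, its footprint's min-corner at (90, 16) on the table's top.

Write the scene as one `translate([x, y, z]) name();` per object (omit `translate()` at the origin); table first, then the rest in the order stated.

table();
translate([273, -438, 0]) stool();
translate([273, 662, 0]) stool();
translate([1036, 112, 0]) stool();
translate([90, 16, 727]) chair();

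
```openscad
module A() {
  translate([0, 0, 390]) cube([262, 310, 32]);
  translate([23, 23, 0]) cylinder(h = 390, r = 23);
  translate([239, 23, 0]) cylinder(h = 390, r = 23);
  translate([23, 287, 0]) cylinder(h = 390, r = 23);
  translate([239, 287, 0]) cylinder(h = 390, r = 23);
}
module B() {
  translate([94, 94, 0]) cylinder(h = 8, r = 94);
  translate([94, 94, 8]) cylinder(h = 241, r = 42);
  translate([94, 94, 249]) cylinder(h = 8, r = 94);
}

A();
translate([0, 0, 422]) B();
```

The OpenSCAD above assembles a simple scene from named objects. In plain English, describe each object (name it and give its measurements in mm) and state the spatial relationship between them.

A is a four-legged stool. The seat is a 262×310×32 mm slab whose top surface is at z = 422 mm; four round legs, each 46 mm in diameter, run from the floor (z = 0) to the underside of the seat, each leg's axis is inset half a diameter from the nearest pair of seat edges (so the leg's bounding box is flush with the corner).

B is a spool: two coaxial disc flanges of radius 94 mm and thickness 8 mm, joined by a core cylinder of radius 42 mm and height 241 mm. The lower flange rests on z = 0 and the three cylinders share a vertical axis.

The spool is on top of the stool.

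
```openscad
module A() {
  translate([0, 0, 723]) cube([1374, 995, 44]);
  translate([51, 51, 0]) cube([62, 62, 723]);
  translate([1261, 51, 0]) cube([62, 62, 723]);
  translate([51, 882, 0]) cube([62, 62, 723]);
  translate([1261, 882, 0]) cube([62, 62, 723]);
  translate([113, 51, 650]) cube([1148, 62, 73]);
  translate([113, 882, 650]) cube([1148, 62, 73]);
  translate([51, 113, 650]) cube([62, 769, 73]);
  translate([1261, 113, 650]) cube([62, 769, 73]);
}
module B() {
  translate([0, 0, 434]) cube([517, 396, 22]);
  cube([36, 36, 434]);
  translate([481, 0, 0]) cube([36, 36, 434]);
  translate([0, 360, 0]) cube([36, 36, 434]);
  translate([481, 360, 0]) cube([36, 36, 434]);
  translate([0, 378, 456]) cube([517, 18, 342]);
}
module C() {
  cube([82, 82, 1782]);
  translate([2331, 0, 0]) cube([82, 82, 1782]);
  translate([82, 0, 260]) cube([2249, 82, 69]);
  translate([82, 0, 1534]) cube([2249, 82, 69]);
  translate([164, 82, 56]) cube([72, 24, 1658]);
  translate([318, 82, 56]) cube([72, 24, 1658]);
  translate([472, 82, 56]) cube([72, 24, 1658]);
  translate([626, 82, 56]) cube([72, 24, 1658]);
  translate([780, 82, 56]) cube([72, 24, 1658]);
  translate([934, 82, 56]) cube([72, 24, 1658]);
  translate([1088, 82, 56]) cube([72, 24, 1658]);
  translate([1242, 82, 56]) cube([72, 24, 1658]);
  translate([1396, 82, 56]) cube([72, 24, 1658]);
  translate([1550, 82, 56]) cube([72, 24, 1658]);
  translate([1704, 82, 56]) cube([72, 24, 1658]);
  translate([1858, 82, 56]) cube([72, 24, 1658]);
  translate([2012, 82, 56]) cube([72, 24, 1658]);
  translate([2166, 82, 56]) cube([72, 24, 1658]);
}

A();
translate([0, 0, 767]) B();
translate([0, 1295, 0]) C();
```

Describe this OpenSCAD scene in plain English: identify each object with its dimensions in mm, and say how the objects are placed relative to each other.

A is a rectangular dining table. The top is 1374×995×44 mm with its upper surface at z = 767 mm. It stands on four 62×62 mm square legs, each inset 51 mm from the nearest pair of top edges, running from the floor to the underside of the top. Four apron rails, 62 mm thick and 73 mm tall, run between adjacent legs with their top edges flush with the underside of the top and their outer faces flush with the legs' outer faces.

B is a chair: 517×396 mm seat, 22 mm thick, top at z = 456 mm, on four 36 mm square corner legs flush with the seat edges. A 18 mm thick backrest slab spans the full seat width, extending 342 mm above the seat top, its back face flush with the seat's +y edge.

C is a fence section. Two 82×82 mm posts, 1782 mm tall, stand on the floor with a clear span of 2249 mm between their inner faces. Two horizontal rails of 82×69 mm section span the gap between the posts with their undersides at z = 260 mm and z = 1534 mm, flush with the posts' −y face. 14 pickets, each 72 mm wide, 24 mm thick and 1658 mm tall, are fixed to the +y face of the rails with their bottoms at z = 56 mm, evenly spaced across the span with equal gaps (rounded down to the nearest mm) at the −x end and between each pair — any rounding remainder accumulates at the +x end.

The chair is on top of the table. The fence section is on the floor beside the table on its +y side.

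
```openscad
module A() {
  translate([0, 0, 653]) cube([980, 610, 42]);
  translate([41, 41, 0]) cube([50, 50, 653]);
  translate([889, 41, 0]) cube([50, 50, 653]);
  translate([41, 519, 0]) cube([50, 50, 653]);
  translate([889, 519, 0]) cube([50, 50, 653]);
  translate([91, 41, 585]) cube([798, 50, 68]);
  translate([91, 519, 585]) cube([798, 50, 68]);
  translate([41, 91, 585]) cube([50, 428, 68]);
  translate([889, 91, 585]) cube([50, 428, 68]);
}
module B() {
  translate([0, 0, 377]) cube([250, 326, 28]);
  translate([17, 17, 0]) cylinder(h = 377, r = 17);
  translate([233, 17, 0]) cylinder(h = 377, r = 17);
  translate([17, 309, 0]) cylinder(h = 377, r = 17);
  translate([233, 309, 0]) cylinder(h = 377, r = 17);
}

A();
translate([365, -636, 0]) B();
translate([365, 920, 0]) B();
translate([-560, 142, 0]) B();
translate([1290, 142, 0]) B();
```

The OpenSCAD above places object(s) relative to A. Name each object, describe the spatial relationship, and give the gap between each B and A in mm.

Each stool's nearest face is 310 mm from the table's bounding box.

A is a table. B is a stool. Four stools sit around the table at the −y, +y, −x, +x sides. The gap between each stool and the table is 310 mm.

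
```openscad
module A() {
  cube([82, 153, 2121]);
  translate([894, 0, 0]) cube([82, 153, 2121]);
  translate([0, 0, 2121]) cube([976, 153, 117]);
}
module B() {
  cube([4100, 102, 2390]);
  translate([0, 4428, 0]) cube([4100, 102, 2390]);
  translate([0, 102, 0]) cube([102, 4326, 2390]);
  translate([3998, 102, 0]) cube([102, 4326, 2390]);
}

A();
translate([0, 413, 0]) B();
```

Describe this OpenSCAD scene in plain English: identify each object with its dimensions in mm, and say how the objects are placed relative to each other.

A is a rectangular door frame: two vertical jambs of 82×153 mm section, 2121 mm tall, with a clear opening 812 mm wide between their inner faces. A header 117 mm tall and 153 mm deep lies on top of the jambs and spans the full outside width.

B is the wall frame of a small rectangular building: four walls, each 2390 mm tall and 102 mm thick, enclosing a footprint 4100 mm (x) by 4530 mm (y) outside-to-outside, with no floor or roof. The front and back walls (the −y and +y sides) span the full width; the two side walls fit between them.

The house frame is on the floor beside the door frame on its +y side.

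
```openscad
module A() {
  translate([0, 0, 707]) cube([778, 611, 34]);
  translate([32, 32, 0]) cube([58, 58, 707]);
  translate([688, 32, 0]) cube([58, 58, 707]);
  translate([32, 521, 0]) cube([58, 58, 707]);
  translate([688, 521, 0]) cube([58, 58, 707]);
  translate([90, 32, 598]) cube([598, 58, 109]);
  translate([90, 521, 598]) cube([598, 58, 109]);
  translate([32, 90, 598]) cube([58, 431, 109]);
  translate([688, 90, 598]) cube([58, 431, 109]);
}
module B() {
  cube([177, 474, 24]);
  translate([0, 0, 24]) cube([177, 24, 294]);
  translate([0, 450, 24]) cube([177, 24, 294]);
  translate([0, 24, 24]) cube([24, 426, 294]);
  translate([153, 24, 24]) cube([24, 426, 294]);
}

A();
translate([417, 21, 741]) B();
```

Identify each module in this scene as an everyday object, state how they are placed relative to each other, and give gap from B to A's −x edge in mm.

The open box's min-x is at 417; the table's min-x is 0; gap = 417 mm.

A is a table. B is an open box. The open box is on top of the table. The gap from the open box to the table's −x edge is 417 mm.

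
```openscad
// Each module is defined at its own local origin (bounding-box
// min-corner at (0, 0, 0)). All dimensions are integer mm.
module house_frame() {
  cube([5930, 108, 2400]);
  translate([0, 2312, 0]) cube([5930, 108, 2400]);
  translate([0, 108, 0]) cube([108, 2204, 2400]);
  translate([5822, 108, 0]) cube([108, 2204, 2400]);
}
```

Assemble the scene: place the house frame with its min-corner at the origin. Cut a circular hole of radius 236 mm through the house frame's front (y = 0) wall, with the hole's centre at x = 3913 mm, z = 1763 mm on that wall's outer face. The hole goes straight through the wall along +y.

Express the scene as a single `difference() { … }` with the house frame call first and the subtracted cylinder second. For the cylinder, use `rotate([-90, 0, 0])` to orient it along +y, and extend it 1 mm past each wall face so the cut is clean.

difference() {
  house_frame();
  translate([3913, -1, 1763]) rotate([-90, 0, 0]) cylinder(h = 110, r = 236);
}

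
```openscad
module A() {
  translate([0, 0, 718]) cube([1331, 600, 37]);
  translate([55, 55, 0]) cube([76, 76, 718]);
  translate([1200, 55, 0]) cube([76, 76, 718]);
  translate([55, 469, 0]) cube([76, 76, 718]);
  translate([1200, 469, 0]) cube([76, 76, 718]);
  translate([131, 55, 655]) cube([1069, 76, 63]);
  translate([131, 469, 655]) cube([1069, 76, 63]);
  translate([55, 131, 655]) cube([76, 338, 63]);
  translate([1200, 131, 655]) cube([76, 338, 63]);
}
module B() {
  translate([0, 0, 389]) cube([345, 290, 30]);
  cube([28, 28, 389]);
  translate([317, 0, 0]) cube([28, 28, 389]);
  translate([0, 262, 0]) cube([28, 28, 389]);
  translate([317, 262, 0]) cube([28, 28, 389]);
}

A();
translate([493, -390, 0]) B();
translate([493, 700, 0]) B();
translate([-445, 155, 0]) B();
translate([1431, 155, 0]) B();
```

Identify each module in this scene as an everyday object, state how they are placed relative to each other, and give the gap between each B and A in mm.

A is a table. B is a stool. Four stools sit around the table at the −y, +y, −x, +x sides. The gap between each stool and the table is 100 mm.

Each stool's nearest face is 100 mm from the table's bounding box.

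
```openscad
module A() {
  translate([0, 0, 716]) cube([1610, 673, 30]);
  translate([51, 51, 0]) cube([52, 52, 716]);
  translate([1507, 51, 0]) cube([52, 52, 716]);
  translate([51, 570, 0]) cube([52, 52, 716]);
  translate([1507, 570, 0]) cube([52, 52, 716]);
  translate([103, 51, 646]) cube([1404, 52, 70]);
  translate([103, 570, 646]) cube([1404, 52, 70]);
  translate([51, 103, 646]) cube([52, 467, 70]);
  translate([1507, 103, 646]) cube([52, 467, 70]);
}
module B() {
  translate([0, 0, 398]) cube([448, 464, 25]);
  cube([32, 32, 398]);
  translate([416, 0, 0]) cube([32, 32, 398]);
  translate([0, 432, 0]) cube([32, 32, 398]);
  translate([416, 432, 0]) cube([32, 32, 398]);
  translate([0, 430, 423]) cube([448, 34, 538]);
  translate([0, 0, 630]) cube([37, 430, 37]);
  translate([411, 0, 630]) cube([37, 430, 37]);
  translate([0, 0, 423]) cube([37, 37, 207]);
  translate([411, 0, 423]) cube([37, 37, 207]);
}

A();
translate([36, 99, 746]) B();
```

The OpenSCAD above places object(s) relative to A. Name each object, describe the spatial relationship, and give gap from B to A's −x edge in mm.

A is a table. B is a chair. The chair is on top of the table. The gap from the chair to the table's −x edge is 36 mm.

The chair's min-x is at 36; the table's min-x is 0; gap = 36 mm.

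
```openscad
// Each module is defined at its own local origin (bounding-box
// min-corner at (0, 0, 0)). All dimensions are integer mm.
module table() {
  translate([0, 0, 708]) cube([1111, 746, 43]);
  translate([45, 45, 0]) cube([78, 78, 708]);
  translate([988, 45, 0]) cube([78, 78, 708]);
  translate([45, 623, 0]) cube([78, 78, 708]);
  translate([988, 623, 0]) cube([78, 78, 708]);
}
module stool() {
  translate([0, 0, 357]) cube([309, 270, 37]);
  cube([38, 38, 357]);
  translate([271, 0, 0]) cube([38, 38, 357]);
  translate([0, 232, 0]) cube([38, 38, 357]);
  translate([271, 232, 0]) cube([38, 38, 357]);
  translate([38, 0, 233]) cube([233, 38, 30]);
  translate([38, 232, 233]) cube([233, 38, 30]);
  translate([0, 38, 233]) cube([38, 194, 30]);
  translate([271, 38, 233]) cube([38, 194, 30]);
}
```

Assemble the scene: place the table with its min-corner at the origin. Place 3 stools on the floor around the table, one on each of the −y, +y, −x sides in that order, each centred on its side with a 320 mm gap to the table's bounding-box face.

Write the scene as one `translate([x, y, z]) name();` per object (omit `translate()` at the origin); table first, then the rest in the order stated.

table();
translate([401, -590, 0]) stool();
translate([401, 1066, 0]) stool();
translate([-629, 238, 0]) stool();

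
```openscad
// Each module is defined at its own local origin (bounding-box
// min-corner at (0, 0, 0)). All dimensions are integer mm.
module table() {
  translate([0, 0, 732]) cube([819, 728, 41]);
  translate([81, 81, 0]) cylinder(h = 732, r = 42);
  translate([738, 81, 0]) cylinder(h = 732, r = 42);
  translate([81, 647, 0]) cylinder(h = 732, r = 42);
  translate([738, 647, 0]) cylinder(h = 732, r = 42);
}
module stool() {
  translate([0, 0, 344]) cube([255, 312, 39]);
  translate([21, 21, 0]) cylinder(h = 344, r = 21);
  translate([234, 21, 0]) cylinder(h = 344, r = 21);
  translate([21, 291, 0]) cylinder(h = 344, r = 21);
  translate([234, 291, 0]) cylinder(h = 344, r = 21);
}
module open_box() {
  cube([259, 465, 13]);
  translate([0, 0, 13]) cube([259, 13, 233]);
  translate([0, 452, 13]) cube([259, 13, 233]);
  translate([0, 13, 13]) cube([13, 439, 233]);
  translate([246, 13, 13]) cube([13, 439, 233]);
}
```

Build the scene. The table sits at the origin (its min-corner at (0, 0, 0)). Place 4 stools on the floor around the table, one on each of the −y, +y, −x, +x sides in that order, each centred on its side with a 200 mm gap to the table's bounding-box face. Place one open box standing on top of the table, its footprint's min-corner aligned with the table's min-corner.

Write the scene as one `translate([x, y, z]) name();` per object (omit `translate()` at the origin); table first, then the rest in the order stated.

table();
translate([282, -512, 0]) stool();
translate([282, 928, 0]) stool();
translate([-455, 208, 0]) stool();
translate([1019, 208, 0]) stool();
translate([0, 0, 773]) open_box();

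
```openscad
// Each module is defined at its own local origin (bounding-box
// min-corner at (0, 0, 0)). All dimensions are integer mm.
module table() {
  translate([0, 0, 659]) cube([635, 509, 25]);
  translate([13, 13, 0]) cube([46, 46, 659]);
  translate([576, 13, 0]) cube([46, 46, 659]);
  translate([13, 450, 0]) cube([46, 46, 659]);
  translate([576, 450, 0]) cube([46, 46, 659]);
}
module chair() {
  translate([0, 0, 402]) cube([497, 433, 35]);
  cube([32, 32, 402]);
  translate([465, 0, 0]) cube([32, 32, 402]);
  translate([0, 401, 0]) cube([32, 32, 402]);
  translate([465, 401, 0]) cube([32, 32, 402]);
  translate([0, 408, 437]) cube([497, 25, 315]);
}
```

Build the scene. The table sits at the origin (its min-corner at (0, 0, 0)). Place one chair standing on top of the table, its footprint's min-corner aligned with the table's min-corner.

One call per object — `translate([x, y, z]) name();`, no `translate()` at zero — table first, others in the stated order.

table();
translate([0, 0, 684]) chair();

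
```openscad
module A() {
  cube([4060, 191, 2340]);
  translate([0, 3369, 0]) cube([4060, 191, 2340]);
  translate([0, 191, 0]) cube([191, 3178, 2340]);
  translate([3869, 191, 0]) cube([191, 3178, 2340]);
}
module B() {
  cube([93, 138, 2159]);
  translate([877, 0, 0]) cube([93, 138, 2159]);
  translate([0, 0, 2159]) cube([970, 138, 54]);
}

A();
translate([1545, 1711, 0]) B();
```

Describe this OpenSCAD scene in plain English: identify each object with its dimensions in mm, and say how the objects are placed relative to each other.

A is the wall frame of a small rectangular building: four walls, each 2340 mm tall and 191 mm thick, enclosing a footprint 4060 mm (x) by 3560 mm (y) outside-to-outside, with no floor or roof. The front and back walls (the −y and +y sides) span the full width; the two side walls fit between them.

B is a rectangular door frame: two vertical jambs of 93×138 mm section, 2159 mm tall, with a clear opening 784 mm wide between their inner faces. A header 54 mm tall and 138 mm deep lies on top of the jambs and spans the full outside width.

The door frame sits inside the house frame, centred.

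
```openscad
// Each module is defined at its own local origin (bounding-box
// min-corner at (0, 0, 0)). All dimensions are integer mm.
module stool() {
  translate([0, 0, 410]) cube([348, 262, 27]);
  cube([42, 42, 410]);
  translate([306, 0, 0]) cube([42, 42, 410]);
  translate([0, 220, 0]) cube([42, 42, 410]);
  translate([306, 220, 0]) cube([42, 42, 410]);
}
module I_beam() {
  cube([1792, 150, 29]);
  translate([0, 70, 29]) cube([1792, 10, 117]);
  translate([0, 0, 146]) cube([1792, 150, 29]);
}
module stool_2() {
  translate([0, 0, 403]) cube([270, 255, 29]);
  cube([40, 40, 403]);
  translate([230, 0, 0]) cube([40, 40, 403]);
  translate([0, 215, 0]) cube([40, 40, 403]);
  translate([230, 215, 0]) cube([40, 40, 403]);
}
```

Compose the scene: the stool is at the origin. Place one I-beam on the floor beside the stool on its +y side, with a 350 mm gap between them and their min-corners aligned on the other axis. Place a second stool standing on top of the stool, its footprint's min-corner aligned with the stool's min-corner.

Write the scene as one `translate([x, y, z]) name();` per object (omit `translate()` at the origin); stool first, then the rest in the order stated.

stool();
translate([0, 612, 0]) I_beam();
translate([0, 0, 437]) stool_2();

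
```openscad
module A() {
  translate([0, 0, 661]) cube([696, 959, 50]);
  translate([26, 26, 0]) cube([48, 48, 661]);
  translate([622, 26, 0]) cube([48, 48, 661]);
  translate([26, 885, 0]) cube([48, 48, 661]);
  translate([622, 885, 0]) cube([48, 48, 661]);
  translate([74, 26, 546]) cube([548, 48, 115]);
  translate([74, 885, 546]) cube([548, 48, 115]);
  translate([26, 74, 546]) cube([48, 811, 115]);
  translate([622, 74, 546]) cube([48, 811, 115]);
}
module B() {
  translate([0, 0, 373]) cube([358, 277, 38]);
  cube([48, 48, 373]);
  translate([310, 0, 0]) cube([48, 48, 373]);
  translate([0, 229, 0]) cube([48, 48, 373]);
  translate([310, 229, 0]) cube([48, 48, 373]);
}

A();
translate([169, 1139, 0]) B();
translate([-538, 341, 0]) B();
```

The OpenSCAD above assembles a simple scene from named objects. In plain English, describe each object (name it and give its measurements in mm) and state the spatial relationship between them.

A is a rectangular dining table. The top is 696×959×50 mm with its upper surface at z = 711 mm. It stands on four 48×48 mm square legs, each inset 26 mm from the nearest pair of top edges, running from the floor to the underside of the top. Four apron rails, 48 mm thick and 115 mm tall, run between adjacent legs with their top edges flush with the underside of the top and their outer faces flush with the legs' outer faces.

B is a four-legged stool. The seat is 358×277 mm, 38 mm thick, top at z = 411 mm. It stands on four square legs, each 48×48 mm in cross-section, from z = 0 to the seat underside, each flush with a corner of the seat.

Two stools sit around the table at the +y, −x sides.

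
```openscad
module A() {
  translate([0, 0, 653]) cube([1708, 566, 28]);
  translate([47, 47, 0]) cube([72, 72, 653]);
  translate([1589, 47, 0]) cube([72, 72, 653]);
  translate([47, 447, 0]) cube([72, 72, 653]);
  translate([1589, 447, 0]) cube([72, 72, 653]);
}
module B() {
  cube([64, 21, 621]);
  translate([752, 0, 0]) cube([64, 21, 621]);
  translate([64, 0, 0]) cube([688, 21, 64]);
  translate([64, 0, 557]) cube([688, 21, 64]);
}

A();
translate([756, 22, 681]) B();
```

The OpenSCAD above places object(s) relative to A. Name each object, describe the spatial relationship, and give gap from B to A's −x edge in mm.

The picture frame's min-x is at 756; the table's min-x is 0; gap = 756 mm.

A is a table. B is a picture frame. The picture frame is on top of the table. The gap from the picture frame to the table's −x edge is 756 mm.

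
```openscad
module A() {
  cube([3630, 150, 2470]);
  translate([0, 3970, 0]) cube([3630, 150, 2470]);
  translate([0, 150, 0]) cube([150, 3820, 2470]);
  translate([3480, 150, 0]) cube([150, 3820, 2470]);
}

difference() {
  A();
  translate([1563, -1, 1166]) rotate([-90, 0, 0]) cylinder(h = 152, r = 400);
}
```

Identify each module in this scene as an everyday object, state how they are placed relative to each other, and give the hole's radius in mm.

A is a house frame. The house frame has a circular hole through its front wall. The hole's radius is 400 mm.

The subtracted cylinder has r = 400 mm.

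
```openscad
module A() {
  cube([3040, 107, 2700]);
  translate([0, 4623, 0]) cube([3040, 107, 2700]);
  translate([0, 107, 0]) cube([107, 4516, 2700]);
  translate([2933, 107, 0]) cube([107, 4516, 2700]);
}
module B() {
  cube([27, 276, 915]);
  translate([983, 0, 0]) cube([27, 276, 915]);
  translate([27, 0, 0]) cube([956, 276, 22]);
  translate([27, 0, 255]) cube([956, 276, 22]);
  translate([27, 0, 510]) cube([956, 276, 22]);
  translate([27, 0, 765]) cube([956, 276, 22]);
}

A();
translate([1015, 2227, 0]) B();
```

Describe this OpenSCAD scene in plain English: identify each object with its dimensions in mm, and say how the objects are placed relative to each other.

A is a box-shaped house frame (walls only): outside footprint 3040×4730 mm, wall height 2700 mm, wall thickness 107 mm. The two y-facing walls run the full x-width; the two x-facing walls fit between the inner faces of the y-facing walls.

B is a bookshelf 1010 mm wide overall, 276 mm deep and 915 mm tall. The two sides are 27 mm thick vertical panels. 4 horizontal shelves of 22 mm thickness span between the inner faces of the sides; the lowest shelf sits on the floor and shelves are stacked with a clear vertical gap of 233 mm between each pair.

The bookshelf sits inside the house frame, centred.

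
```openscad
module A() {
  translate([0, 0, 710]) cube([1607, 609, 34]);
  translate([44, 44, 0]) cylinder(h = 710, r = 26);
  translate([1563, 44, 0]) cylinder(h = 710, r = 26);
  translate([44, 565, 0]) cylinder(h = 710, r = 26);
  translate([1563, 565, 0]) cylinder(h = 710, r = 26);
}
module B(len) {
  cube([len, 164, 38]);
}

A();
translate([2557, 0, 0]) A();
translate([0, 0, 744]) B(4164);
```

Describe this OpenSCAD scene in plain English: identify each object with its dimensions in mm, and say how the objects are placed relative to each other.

A is a rectangular dining table. The top is 1607×609×34 mm with its upper surface at z = 744 mm. It stands on four round legs of 52 mm diameter, each leg's bounding box inset 18 mm from the nearest pair of top edges, running from the floor to the underside of the top.

B is a rectangular beam 4164 mm long (x), 164 mm deep (y), 38 mm thick (z).

The beam spans the tops of two tables placed 950 mm apart, resting at z = 744 mm.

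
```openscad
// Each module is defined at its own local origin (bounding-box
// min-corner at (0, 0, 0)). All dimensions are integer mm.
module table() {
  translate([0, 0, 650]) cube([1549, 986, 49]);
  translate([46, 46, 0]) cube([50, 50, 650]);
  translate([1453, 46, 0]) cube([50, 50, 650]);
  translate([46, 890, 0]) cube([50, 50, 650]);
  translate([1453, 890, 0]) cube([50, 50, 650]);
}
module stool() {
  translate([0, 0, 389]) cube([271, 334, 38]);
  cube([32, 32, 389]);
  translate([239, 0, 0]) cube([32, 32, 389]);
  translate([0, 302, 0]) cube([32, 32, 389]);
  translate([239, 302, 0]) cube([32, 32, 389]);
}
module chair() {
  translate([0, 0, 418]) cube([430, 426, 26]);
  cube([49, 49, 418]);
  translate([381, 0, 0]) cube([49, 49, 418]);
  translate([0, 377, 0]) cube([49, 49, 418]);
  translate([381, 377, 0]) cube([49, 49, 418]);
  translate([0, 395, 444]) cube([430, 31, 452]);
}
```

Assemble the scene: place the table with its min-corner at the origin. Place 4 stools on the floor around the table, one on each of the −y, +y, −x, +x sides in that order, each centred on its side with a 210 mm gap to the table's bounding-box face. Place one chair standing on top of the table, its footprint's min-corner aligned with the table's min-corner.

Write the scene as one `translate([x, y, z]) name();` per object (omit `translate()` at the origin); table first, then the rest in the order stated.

table();
translate([639, -544, 0]) stool();
translate([639, 1196, 0]) stool();
translate([-481, 326, 0]) stool();
translate([1759, 326, 0]) stool();
translate([0, 0, 699]) chair();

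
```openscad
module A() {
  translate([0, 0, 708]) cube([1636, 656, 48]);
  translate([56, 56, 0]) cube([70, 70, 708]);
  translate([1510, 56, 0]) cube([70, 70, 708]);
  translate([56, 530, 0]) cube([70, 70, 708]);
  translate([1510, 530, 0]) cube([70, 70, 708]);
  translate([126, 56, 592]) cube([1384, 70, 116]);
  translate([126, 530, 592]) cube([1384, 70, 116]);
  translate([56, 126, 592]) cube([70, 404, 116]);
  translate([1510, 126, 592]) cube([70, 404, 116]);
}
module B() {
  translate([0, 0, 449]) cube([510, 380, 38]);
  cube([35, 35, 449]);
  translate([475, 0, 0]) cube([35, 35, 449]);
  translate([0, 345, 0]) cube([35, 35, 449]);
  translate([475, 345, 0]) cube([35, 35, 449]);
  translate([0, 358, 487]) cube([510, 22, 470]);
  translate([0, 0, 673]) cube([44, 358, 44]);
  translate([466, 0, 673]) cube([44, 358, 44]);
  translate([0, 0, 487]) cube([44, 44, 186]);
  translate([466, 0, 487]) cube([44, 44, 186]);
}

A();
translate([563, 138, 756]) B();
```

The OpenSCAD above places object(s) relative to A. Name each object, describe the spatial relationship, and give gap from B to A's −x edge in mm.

The chair's min-x is at 563; the table's min-x is 0; gap = 563 mm.

A is a table. B is a chair. The chair is on top of the table, centred. The gap from the chair to the table's −x edge is 563 mm.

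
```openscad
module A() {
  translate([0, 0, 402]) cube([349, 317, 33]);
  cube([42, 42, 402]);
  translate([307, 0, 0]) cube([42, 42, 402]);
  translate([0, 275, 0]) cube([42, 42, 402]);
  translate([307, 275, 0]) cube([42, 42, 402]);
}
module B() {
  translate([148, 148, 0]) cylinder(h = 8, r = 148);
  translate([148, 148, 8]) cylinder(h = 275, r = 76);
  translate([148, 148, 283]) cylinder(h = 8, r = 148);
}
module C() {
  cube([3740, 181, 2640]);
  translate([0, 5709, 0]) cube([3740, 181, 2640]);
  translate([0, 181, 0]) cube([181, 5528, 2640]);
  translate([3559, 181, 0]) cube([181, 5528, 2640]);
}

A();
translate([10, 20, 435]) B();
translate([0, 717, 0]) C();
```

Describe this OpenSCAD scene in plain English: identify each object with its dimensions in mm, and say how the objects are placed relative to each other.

A is a four-legged stool. The seat is a 349×317×33 mm slab whose top surface is at z = 435 mm; four square legs, each 42×42 mm in cross-section, run from the floor (z = 0) to the underside of the seat, each flush with a corner of the seat.

B is a spool: two coaxial disc flanges of radius 148 mm and thickness 8 mm, joined by a core cylinder of radius 76 mm and height 275 mm. The lower flange rests on z = 0 and the three cylinders share a vertical axis.

C is a box-shaped house frame (walls only): outside footprint 3740×5890 mm, wall height 2640 mm, wall thickness 181 mm. The two y-facing walls run the full x-width; the two x-facing walls fit between the inner faces of the y-facing walls.

The spool is on top of the stool. The house frame is on the floor beside the stool on its +y side.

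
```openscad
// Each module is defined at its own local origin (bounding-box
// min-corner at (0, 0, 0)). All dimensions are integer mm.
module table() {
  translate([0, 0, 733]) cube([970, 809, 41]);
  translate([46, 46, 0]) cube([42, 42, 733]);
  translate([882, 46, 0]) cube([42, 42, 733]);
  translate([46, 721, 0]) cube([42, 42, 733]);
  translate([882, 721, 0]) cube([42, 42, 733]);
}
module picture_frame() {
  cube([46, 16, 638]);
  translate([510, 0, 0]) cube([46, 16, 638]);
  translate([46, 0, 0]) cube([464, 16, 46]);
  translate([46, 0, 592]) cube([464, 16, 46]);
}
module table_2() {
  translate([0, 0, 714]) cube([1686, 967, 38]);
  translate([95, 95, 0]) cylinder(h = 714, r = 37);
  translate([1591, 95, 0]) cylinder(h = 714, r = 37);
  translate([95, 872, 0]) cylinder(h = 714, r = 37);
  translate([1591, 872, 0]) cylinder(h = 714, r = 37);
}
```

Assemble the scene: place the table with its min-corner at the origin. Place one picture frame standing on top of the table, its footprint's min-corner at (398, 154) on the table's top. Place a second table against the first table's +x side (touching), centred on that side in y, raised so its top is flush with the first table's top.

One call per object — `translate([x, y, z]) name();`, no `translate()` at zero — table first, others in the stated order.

table();
translate([398, 154, 774]) picture_frame();
translate([970, -79, 22]) table_2();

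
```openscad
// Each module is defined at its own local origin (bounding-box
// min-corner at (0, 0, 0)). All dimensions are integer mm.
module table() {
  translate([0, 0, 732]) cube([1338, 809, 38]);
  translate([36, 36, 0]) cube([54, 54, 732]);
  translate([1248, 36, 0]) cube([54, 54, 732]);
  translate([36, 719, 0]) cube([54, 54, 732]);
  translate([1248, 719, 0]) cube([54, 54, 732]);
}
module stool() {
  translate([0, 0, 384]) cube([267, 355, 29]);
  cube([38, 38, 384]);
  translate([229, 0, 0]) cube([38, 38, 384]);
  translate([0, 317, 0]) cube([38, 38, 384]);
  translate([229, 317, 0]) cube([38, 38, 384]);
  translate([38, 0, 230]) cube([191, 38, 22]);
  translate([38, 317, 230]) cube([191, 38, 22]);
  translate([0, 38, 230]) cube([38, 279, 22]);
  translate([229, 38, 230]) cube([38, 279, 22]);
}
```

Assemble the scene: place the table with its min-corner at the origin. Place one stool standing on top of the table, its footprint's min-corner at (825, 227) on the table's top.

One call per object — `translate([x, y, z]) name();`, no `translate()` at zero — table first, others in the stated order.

table();
translate([825, 227, 770]) stool();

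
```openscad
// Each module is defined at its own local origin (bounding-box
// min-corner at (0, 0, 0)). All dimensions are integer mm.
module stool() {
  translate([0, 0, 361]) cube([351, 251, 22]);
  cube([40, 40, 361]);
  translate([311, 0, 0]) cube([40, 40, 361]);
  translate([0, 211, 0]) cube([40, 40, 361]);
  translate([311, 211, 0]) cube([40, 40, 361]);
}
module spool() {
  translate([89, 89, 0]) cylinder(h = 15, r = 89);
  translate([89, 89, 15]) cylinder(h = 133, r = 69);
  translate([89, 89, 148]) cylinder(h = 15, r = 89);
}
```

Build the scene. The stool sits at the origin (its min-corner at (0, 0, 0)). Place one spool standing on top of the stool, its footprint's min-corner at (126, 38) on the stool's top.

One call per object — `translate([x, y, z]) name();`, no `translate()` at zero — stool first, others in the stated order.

stool();
translate([126, 38, 383]) spool();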